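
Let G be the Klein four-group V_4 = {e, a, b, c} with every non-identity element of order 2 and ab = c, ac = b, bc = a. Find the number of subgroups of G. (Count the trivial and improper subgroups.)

5

|G| = 4, so by Lagrange every subgroup order divides 4. Divisors: 1, 2, 4.
Subgroups by order — order 1: 1; order 2: 3; order 4: 1.
Total: 1 + 3 + 1 = 5.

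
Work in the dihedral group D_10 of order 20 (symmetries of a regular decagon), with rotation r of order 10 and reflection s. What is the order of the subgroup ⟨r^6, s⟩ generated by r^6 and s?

|⟨r^6⟩| = 5 and |⟨s⟩| = 2, so |H| is a multiple of lcm(5, 2) = 10 and divides |G| = 20.
Closing under the operation: H = {e, r^2, r^4, r^6, r^8, s, r^2s, r^4s, r^6s, r^8s}, so |H| = 10.

10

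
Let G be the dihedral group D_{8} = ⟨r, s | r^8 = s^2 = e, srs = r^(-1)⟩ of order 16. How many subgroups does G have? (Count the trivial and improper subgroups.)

19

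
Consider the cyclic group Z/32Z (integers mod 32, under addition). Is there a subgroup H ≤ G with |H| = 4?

Yes

4 | 32. A subgroup of order 4 is {0, 8, 16, 24}.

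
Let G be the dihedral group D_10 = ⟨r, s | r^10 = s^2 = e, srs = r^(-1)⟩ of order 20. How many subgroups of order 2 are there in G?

11

|G| = 20 and 2 | 20, so subgroups of order 2 are possible by Lagrange.
The subgroups of order 2 are: {e, r^2s}; {e, r^3s}; {e, r^4s}; {e, r^5}; … (11 in all).
So G has 11 subgroups of order 2.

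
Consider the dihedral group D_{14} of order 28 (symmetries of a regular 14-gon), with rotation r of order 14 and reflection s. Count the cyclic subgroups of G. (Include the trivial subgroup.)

18

A cyclic subgroup of order d is generated by each of its φ(d) elements of order d, so the cyclic subgroups of order d number (#elements of order d)/φ(d).
Cyclic subgroups by order — order 1: 1; order 2: 15; order 7: 1; order 14: 1.
Total: 18.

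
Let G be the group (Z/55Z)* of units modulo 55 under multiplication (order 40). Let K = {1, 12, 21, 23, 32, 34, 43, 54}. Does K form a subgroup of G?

|K| = 8 divides |G| = 40, consistent with Lagrange.
K contains the identity, every element's inverse is in K, and K is closed under ·: it is a subgroup.

Yes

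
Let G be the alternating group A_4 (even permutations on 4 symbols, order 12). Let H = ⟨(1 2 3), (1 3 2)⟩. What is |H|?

3

|⟨(1 2 3)⟩| = 3 and |⟨(1 3 2)⟩| = 3, so |H| is a multiple of lcm(3, 3) = 3 and divides |G| = 12.
Closing under the operation: H = {e, (1 2 3), (1 3 2)}, so |H| = 3.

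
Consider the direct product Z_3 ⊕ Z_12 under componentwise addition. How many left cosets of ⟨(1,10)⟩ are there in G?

6

|⟨(1,10)⟩| = 6 and |G| = 36.
By Lagrange, [G : H] = |G|/|H| = 36/6 = 6.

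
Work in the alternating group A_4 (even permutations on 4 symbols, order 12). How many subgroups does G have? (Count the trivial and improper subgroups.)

|G| = 12, so by Lagrange every subgroup order divides 12. Divisors: 1, 2, 3, 4, 6, 12.
Subgroups by order — order 1: 1; order 2: 3; order 3: 4; order 4: 1; order 6: 0; order 12: 1.
Total: 1 + 3 + 4 + 1 + 0 + 1 = 10.

10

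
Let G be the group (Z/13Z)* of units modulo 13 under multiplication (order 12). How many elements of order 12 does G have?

The elements of order 12 are: 2, 6, 7, 11.
That's 4.

4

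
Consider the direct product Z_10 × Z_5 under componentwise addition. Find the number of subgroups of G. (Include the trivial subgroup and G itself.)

16

|G| = 50, so by Lagrange every subgroup order divides 50. Divisors: 1, 2, 5, 10, 25, 50.
Subgroups by order — order 1: 1; order 2: 1; order 5: 6; order 10: 6; order 25: 1; order 50: 1.
Total: 1 + 1 + 6 + 6 + 1 + 1 = 16.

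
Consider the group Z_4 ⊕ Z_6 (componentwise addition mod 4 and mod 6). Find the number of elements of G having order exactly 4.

4

An element (a,b) has order lcm(ord(a), ord(b)); count pairs with lcm equal to 4.
Enumerating gives 4 such elements.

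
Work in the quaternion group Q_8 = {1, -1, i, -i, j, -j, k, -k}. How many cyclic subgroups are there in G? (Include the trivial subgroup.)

A cyclic subgroup of order d is generated by each of its φ(d) elements of order d, so the cyclic subgroups of order d number (#elements of order d)/φ(d).
Cyclic subgroups by order — order 1: 1; order 2: 1; order 4: 3.
Total: 5.

5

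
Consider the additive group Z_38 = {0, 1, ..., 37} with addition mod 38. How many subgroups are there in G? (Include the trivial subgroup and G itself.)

4

Subgroups of the cyclic group Z_38 correspond bijectively to divisors of 38.
Divisors of 38: 1, 2, 19, 38.
So Z_38 has 4 subgroups.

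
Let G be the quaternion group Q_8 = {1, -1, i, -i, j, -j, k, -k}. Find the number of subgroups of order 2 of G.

1

|G| = 8 and 2 | 8, so subgroups of order 2 are possible by Lagrange.
The subgroups of order 2 are: {1, -1}.
So G has 1 subgroup of order 2.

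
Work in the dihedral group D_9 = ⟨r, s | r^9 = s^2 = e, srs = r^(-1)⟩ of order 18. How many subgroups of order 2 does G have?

|G| = 18 and 2 | 18, so subgroups of order 2 are possible by Lagrange.
The subgroups of order 2 are: {e, r^2s}; {e, r^3s}; {e, r^4s}; {e, r^5s}; … (9 in all).
So G has 9 subgroups of order 2.

9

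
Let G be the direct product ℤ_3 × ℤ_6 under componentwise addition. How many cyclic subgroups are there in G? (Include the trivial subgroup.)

10

Group the elements of G by the cyclic subgroup they generate; each cyclic subgroup of order d accounts for φ(d) elements.
Cyclic subgroups by order — order 1: 1; order 2: 1; order 3: 4; order 6: 4.
Total: 10.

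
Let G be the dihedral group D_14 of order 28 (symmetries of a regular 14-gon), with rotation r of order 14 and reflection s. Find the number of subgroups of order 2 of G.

15

|G| = 28 and 2 | 28, so subgroups of order 2 are possible by Lagrange.
The subgroups of order 2 are: {e, r^10s}; {e, r^11s}; {e, r^12s}; {e, r^13s}; … (15 in all).
So G has 15 subgroups of order 2.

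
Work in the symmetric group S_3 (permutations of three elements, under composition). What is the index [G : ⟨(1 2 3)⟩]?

|⟨(1 2 3)⟩| = 3 and |G| = 6.
By Lagrange, [G : H] = |G|/|H| = 6/3 = 2.

2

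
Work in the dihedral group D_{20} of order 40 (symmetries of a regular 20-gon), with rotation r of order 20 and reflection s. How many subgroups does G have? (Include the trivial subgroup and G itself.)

|G| = 40, so by Lagrange every subgroup order divides 40. Divisors: 1, 2, 4, 5, 8, 10, 20, 40.
Subgroups by order — order 1: 1; order 2: 21; order 4: 11; order 5: 1; order 8: 5; order 10: 5; order 20: 3; order 40: 1.
Total: 1 + 21 + 11 + 1 + 5 + 5 + 3 + 1 = 48.

48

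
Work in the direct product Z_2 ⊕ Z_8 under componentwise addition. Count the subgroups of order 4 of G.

3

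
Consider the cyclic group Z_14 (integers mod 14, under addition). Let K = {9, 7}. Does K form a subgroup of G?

No

The identity 0 ∉ K, so K is not a subgroup.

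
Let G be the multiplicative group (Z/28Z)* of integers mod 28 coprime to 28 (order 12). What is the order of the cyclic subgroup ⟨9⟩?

Compute successive powers of 9 mod 28: 9, 25, 1; 9^3 ≡ 1 (mod 28).
So |⟨9⟩| = 3.

3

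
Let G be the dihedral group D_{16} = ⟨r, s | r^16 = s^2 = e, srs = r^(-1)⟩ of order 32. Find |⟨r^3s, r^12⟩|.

8

|⟨r^3s⟩| = 2 and |⟨r^12⟩| = 4, so |H| is a multiple of lcm(2, 4) = 4 and divides |G| = 32.
Closing under the operation: H = {e, r^4, r^8, r^12, r^3s, r^7s, r^11s, r^15s}, so |H| = 8.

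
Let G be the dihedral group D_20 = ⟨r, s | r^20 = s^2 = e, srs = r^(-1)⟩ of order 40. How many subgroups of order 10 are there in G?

|G| = 40 and 10 | 40, so subgroups of order 10 are possible by Lagrange.
The subgroups of order 10 are: {e, r^2, r^4, r^6, r^8, r^10, r^12, r^14, r^16, r^18}; {e, r^4, r^8, r^12, r^16, r^2s, r^6s, r^10s, r^14s, r^18s}; {e, r^4, r^8, r^12, r^16, r^3s, r^7s, r^11s, r^15s, r^19s}; {e, r^4, r^8, r^12, r^16, s, r^4s, r^8s, r^12s, r^16s}; … (5 in all).
So G has 5 subgroups of order 10.

5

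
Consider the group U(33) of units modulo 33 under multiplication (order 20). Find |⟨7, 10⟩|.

10

|⟨7⟩| = 10 and |⟨10⟩| = 2, so |H| is a multiple of lcm(10, 2) = 10 and divides |G| = 20.
Closing under the operation: H = {1, 4, 7, 10, 13, 16, 19, 25, 28, 31}, so |H| = 10.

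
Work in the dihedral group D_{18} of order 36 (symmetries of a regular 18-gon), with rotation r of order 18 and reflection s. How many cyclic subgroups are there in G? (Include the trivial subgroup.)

A cyclic subgroup of order d is generated by each of its φ(d) elements of order d, so the cyclic subgroups of order d number (#elements of order d)/φ(d).
Cyclic subgroups by order — order 1: 1; order 2: 19; order 3: 1; order 6: 1; order 9: 1; order 18: 1.
Total: 24.

24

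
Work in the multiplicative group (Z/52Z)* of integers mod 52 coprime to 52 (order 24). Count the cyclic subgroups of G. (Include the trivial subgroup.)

12

A cyclic subgroup of order d is generated by each of its φ(d) elements of order d, so the cyclic subgroups of order d number (#elements of order d)/φ(d).
Cyclic subgroups by order — order 1: 1; order 2: 3; order 3: 1; order 4: 2; order 6: 3; order 12: 2.
Total: 12.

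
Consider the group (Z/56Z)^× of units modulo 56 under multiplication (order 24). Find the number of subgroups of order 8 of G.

1

|G| = 24 and 8 | 24, so subgroups of order 8 are possible by Lagrange.
The subgroups of order 8 are: {1, 13, 15, 27, 29, 41, 43, 55}.
So G has 1 subgroup of order 8.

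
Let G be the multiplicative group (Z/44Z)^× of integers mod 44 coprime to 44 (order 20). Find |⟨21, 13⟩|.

10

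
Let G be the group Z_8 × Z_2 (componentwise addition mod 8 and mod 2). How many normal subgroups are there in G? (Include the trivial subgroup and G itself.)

G is abelian, so every subgroup is normal.
G has 11 subgroups in total, hence 11 normal subgroups.

11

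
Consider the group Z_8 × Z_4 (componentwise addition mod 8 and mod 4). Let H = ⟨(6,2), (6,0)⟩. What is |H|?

|⟨(6,2)⟩| = 4 and |⟨(6,0)⟩| = 4, so |H| is a multiple of lcm(4, 4) = 4 and divides |G| = 32.
Closing under the operation: H = {(0,0), (0,2), (2,0), (2,2), (4,0), (4,2), (6,0), (6,2)}, so |H| = 8.

8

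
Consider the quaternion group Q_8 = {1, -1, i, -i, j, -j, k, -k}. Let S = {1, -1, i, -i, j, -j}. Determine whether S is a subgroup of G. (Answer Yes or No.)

No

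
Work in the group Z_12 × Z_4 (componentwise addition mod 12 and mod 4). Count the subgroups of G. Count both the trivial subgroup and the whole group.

|G| = 48, so by Lagrange every subgroup order divides 48. Divisors: 1, 2, 3, 4, 6, 8, 12, 16, 24, 48.
Subgroups by order — order 1: 1; order 2: 3; order 3: 1; order 4: 7; order 6: 3; order 8: 3; order 12: 7; order 16: 1; order 24: 3; order 48: 1.
Total: 1 + 3 + 1 + 7 + 3 + 3 + 7 + 1 + 3 + 1 = 30.

30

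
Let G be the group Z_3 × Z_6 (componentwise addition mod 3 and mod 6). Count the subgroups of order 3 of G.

4

|G| = 18 and 3 | 18, so subgroups of order 3 are possible by Lagrange.
The subgroups of order 3 are: {(0,0), (0,2), (0,4)}; {(0,0), (1,0), (2,0)}; {(0,0), (1,2), (2,4)}; {(0,0), (1,4), (2,2)}.
So G has 4 subgroups of order 3.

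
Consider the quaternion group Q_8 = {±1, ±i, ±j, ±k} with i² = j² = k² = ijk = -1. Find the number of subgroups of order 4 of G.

3

|G| = 8 and 4 | 8, so subgroups of order 4 are possible by Lagrange.
The subgroups of order 4 are: {1, -1, i, -i}; {1, -1, j, -j}; {1, -1, k, -k}.
So G has 3 subgroups of order 4.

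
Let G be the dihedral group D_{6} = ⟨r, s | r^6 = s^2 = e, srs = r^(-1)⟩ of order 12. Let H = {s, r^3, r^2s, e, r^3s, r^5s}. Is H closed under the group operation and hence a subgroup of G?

Closure fails: s · r^2s = r^4 ∉ H. So H is not a subgroup.

No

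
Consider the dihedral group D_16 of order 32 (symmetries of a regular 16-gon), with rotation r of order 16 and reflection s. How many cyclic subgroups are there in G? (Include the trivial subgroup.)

Each element a generates a cyclic subgroup ⟨a⟩; distinct elements may generate the same one (a cyclic group of order d has φ(d) generators).
Cyclic subgroups by order — order 1: 1; order 2: 17; order 4: 1; order 8: 1; order 16: 1.
Total: 21.

21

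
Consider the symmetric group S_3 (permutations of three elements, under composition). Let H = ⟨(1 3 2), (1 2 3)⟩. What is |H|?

3

|⟨(1 3 2)⟩| = 3 and |⟨(1 2 3)⟩| = 3, so |H| is a multiple of lcm(3, 3) = 3 and divides |G| = 6.
Closing under the operation: H = {e, (1 2 3), (1 3 2)}, so |H| = 3.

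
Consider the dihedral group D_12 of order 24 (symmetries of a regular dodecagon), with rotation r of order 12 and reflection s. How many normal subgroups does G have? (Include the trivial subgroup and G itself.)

9

G has 34 subgroups. Checking conjugation-invariance by order — order 1: 1/1 normal; order 2: 1/13 normal; order 3: 1/1 normal; order 4: 1/7 normal; order 6: 1/5 normal; order 8: 0/3 normal; order 12: 3/3 normal; order 24: 1/1 normal.
Total normal subgroups: 9.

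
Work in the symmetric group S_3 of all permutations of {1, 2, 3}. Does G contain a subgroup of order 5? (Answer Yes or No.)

5 does not divide |G| = 6, so by Lagrange no subgroup of order 5 exists.

No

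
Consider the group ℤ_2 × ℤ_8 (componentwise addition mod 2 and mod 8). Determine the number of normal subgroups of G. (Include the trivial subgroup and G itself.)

G is abelian, so every subgroup is normal.
G has 11 subgroups in total, hence 11 normal subgroups.

11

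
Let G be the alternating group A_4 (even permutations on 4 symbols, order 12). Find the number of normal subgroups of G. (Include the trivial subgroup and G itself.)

G has 10 subgroups. Checking conjugation-invariance by order — order 1: 1/1 normal; order 2: 0/3 normal; order 3: 0/4 normal; order 4: 1/1 normal; order 12: 1/1 normal.
Total normal subgroups: 3.

3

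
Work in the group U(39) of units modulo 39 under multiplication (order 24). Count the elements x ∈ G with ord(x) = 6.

The elements of order 6 are: 4, 10, 17, 23, 29, 35.
That's 6.

6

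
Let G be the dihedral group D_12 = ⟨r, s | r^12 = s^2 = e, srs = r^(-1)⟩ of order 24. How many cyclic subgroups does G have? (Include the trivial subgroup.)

Group the elements of G by the cyclic subgroup they generate; each cyclic subgroup of order d accounts for φ(d) elements.
Cyclic subgroups by order — order 1: 1; order 2: 13; order 3: 1; order 4: 1; order 6: 1; order 12: 1.
Total: 18.

18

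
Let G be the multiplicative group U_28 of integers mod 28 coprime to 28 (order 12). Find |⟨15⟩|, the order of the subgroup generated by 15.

2

Compute successive powers of 15 mod 28: 15, 1; 15^2 ≡ 1 (mod 28).
So |⟨15⟩| = 2.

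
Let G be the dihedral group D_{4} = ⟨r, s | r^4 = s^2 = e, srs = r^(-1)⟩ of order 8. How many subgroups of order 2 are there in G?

5

|G| = 8 and 2 | 8, so subgroups of order 2 are possible by Lagrange.
The subgroups of order 2 are: {e, r^2}; {e, r^2s}; {e, r^3s}; {e, rs}; … (5 in all).
So G has 5 subgroups of order 2.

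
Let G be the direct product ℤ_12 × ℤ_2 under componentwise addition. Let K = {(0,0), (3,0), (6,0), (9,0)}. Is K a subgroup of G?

Yes

|K| = 4 divides |G| = 24, consistent with Lagrange.
K contains the identity, every element's inverse is in K, and K is closed under +: it is a subgroup.
In fact K = ⟨(9,0)⟩.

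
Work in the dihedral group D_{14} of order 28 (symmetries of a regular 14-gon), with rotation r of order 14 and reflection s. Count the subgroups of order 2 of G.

|G| = 28 and 2 | 28, so subgroups of order 2 are possible by Lagrange.
The subgroups of order 2 are: {e, r^10s}; {e, r^11s}; {e, r^12s}; {e, r^13s}; … (15 in all).
So G has 15 subgroups of order 2.

15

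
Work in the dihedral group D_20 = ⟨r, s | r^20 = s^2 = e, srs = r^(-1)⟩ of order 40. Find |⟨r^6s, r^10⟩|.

4

|⟨r^6s⟩| = 2 and |⟨r^10⟩| = 2, so |H| is a multiple of lcm(2, 2) = 2 and divides |G| = 40.
Closing under the operation: H = {e, r^10, r^6s, r^16s}, so |H| = 4.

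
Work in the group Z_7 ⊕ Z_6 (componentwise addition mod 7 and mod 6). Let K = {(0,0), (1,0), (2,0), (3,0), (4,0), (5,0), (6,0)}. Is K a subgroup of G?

|K| = 7 divides |G| = 42, consistent with Lagrange.
K contains the identity, every element's inverse is in K, and K is closed under +: it is a subgroup.
In fact K = ⟨(4,0)⟩.

Yes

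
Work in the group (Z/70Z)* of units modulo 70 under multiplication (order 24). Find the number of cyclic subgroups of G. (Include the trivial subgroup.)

A cyclic subgroup of order d is generated by each of its φ(d) elements of order d, so the cyclic subgroups of order d number (#elements of order d)/φ(d).
Cyclic subgroups by order — order 1: 1; order 2: 3; order 3: 1; order 4: 2; order 6: 3; order 12: 2.
Total: 12.

12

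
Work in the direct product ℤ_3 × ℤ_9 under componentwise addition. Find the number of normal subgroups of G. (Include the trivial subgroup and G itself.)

10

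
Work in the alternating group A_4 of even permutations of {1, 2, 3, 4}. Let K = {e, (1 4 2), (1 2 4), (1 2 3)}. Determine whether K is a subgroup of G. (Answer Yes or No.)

No

(1 2 3) ∈ K but its inverse (1 3 2) ∉ K, so K is not a subgroup.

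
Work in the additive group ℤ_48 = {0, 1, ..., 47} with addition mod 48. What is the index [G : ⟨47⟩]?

1

|⟨47⟩| = 48 and |G| = 48.
By Lagrange, [G : H] = |G|/|H| = 48/48 = 1.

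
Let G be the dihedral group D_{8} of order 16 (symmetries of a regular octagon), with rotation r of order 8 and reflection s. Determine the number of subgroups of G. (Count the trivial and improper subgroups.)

19

|G| = 16, so by Lagrange every subgroup order divides 16. Divisors: 1, 2, 4, 8, 16.
Subgroups by order — order 1: 1; order 2: 9; order 4: 5; order 8: 3; order 16: 1.
Total: 1 + 9 + 5 + 3 + 1 = 19.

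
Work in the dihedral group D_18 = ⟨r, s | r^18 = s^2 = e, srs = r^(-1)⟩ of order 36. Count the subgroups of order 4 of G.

9

|G| = 36 and 4 | 36, so subgroups of order 4 are possible by Lagrange.
The subgroups of order 4 are: {e, r^9, rs, r^10s}; {e, r^9, r^2s, r^11s}; {e, r^9, r^3s, r^12s}; {e, r^9, r^4s, r^13s}; … (9 in all).
So G has 9 subgroups of order 4.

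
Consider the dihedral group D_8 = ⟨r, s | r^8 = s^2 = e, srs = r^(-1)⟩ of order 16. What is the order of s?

2

Computing powers of s: the smallest k with (s)^k = e is k = 2.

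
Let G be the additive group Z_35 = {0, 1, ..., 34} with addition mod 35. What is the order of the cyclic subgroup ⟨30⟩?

In Z_35, the order of an element a is n/gcd(a, n).
gcd(30, 35) = 5, so |⟨30⟩| = 35/5 = 7.

7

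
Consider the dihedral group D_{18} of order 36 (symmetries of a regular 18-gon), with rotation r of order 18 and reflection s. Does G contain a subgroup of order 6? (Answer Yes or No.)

Yes

6 | 36. A subgroup of order 6 is {e, r^6, r^12, r^4s, r^10s, r^16s}.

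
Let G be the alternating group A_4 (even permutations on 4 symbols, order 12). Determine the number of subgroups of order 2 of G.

3

|G| = 12 and 2 | 12, so subgroups of order 2 are possible by Lagrange.
The subgroups of order 2 are: {e, (1 2)(3 4)}; {e, (1 3)(2 4)}; {e, (1 4)(2 3)}.
So G has 3 subgroups of order 2.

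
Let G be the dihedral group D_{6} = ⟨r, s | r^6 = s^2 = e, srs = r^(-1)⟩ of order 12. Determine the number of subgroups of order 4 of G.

3

|G| = 12 and 4 | 12, so subgroups of order 4 are possible by Lagrange.
The subgroups of order 4 are: {e, r^3, r^2s, r^5s}; {e, r^3, s, r^3s}; {e, r^3, rs, r^4s}.
So G has 3 subgroups of order 4.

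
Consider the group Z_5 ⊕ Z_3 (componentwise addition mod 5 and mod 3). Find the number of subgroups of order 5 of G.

|G| = 15 and 5 | 15, so subgroups of order 5 are possible by Lagrange.
The subgroups of order 5 are: {(0,0), (1,0), (2,0), (3,0), (4,0)}.
So G has 1 subgroup of order 5.

1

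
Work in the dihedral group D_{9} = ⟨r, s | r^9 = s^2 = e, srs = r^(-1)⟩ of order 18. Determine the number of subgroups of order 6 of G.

3

|G| = 18 and 6 | 18, so subgroups of order 6 are possible by Lagrange.
The subgroups of order 6 are: {e, r^3, r^6, r^2s, r^5s, r^8s}; {e, r^3, r^6, s, r^3s, r^6s}; {e, r^3, r^6, rs, r^4s, r^7s}.
So G has 3 subgroups of order 6.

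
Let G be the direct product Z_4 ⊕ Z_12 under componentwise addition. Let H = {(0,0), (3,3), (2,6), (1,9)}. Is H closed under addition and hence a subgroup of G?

Yes

|H| = 4 divides |G| = 48, consistent with Lagrange.
H contains the identity, every element's inverse is in H, and H is closed under +: it is a subgroup.
In fact H = ⟨(3,3)⟩.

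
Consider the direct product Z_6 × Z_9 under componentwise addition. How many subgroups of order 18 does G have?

|G| = 54 and 18 | 54, so subgroups of order 18 are possible by Lagrange.
The subgroups of order 18 are: {(0,0), (0,1), (0,2), (0,3), (0,4), (0,5), (0,6), (0,7), (0,8), (3,0), (3,1), (3,2), (3,3), (3,4), (3,5), (3,6), (3,7), (3,8)}; {(0,0), (0,3), (0,6), (1,0), (1,3), (1,6), (2,0), (2,3), (2,6), (3,0), (3,3), (3,6), (4,0), (4,3), (4,6), (5,0), (5,3), (5,6)}; {(0,0), (0,3), (0,6), (1,1), (1,4), (1,7), (2,2), (2,5), (2,8), (3,0), (3,3), (3,6), (4,1), (4,4), (4,7), (5,2), (5,5), (5,8)}; {(0,0), (0,3), (0,6), (1,2), (1,5), (1,8), (2,1), (2,4), (2,7), (3,0), (3,3), (3,6), (4,2), (4,5), (4,8), (5,1), (5,4), (5,7)}.
So G has 4 subgroups of order 18.

4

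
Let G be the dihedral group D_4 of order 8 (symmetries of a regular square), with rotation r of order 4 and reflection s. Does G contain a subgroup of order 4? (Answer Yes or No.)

Yes

4 | 8. A subgroup of order 4 is {e, r, r^2, r^3}.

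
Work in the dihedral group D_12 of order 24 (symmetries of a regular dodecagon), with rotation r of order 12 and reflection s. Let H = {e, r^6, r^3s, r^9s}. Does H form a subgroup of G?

|H| = 4 divides |G| = 24, consistent with Lagrange.
H contains the identity, every element's inverse is in H, and H is closed under ·: it is a subgroup.

Yes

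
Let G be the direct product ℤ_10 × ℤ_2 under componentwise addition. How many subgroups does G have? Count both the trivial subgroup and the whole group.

|G| = 20, so by Lagrange every subgroup order divides 20. Divisors: 1, 2, 4, 5, 10, 20.
Subgroups by order — order 1: 1; order 2: 3; order 4: 1; order 5: 1; order 10: 3; order 20: 1.
Total: 1 + 3 + 1 + 1 + 3 + 1 = 10.

10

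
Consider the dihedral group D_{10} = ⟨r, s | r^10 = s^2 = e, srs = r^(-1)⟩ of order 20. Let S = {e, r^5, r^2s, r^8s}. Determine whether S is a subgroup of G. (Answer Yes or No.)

Closure fails: r^5 · r^2s = r^7s ∉ S. So S is not a subgroup.

No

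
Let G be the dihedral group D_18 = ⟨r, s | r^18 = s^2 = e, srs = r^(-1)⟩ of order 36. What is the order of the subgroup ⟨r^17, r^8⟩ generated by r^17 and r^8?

|⟨r^17⟩| = 18 and |⟨r^8⟩| = 9, so |H| is a multiple of lcm(18, 9) = 18 and divides |G| = 36.
Closing under the operation: H = {e, r, r^2, r^3, r^4, r^5, r^6, r^7, r^8, r^9, r^10, r^11, r^12, r^13, r^14, r^15, r^16, r^17}, so |H| = 18.

18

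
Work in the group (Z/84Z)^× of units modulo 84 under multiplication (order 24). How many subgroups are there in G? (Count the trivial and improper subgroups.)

32

|G| = 24, so by Lagrange every subgroup order divides 24. Divisors: 1, 2, 3, 4, 6, 8, 12, 24.
Subgroups by order — order 1: 1; order 2: 7; order 3: 1; order 4: 7; order 6: 7; order 8: 1; order 12: 7; order 24: 1.
Total: 1 + 7 + 1 + 7 + 7 + 1 + 7 + 1 = 32.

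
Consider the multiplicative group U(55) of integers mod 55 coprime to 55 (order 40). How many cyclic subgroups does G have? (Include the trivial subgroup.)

12

Group the elements of G by the cyclic subgroup they generate; each cyclic subgroup of order d accounts for φ(d) elements.
Cyclic subgroups by order — order 1: 1; order 2: 3; order 4: 2; order 5: 1; order 10: 3; order 20: 2.
Total: 12.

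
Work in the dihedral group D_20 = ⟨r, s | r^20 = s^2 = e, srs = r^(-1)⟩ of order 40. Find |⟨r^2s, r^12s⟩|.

4

|⟨r^2s⟩| = 2 and |⟨r^12s⟩| = 2, so |H| is a multiple of lcm(2, 2) = 2 and divides |G| = 40.
Closing under the operation: H = {e, r^10, r^2s, r^12s}, so |H| = 4.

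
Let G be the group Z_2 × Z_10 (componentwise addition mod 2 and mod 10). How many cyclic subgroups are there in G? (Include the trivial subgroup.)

8

Group the elements of G by the cyclic subgroup they generate; each cyclic subgroup of order d accounts for φ(d) elements.
Cyclic subgroups by order — order 1: 1; order 2: 3; order 5: 1; order 10: 3.
Total: 8.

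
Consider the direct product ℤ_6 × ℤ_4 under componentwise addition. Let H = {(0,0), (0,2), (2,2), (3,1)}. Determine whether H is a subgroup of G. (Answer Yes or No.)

No

(3,1) ∈ H but its inverse (3,3) ∉ H, so H is not a subgroup.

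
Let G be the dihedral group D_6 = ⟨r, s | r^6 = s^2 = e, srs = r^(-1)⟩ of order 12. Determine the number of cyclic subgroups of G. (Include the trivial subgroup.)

10

Group the elements of G by the cyclic subgroup they generate; each cyclic subgroup of order d accounts for φ(d) elements.
Cyclic subgroups by order — order 1: 1; order 2: 7; order 3: 1; order 6: 1.
Total: 10.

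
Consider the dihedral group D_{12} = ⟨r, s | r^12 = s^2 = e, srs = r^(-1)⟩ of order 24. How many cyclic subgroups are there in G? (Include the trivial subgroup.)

18

Group the elements of G by the cyclic subgroup they generate; each cyclic subgroup of order d accounts for φ(d) elements.
Cyclic subgroups by order — order 1: 1; order 2: 13; order 3: 1; order 4: 1; order 6: 1; order 12: 1.
Total: 18.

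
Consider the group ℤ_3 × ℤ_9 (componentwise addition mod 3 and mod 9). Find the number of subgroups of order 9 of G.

4

|G| = 27 and 9 | 27, so subgroups of order 9 are possible by Lagrange.
The subgroups of order 9 are: {(0,0), (0,1), (0,2), (0,3), (0,4), (0,5), (0,6), (0,7), (0,8)}; {(0,0), (0,3), (0,6), (1,0), (1,3), (1,6), (2,0), (2,3), (2,6)}; {(0,0), (0,3), (0,6), (1,1), (1,4), (1,7), (2,2), (2,5), (2,8)}; {(0,0), (0,3), (0,6), (1,2), (1,5), (1,8), (2,1), (2,4), (2,7)}.
So G has 4 subgroups of order 9.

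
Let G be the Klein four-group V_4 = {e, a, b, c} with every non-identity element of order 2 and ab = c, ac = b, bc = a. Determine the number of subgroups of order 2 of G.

3

|G| = 4 and 2 | 4, so subgroups of order 2 are possible by Lagrange.
The subgroups of order 2 are: {e, a}; {e, b}; {e, c}.
So G has 3 subgroups of order 2.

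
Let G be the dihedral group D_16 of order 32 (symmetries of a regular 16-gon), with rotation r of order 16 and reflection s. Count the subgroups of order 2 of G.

17

|G| = 32 and 2 | 32, so subgroups of order 2 are possible by Lagrange.
The subgroups of order 2 are: {e, r^10s}; {e, r^11s}; {e, r^12s}; {e, r^13s}; … (17 in all).
So G has 17 subgroups of order 2.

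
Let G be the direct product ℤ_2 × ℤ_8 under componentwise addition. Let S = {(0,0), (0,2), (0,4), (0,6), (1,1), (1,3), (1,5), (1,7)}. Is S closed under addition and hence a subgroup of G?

Yes

|S| = 8 divides |G| = 16, consistent with Lagrange.
S contains the identity, every element's inverse is in S, and S is closed under +: it is a subgroup.
In fact S = ⟨(1,5)⟩.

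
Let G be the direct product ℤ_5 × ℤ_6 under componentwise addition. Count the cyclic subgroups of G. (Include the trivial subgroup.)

8

Each element a generates a cyclic subgroup ⟨a⟩; distinct elements may generate the same one (a cyclic group of order d has φ(d) generators).
Cyclic subgroups by order — order 1: 1; order 2: 1; order 3: 1; order 5: 1; order 6: 1; order 10: 1; order 15: 1; order 30: 1.
Total: 8.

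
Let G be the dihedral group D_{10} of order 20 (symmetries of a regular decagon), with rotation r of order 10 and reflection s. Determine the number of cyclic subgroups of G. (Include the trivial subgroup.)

14

A cyclic subgroup of order d is generated by each of its φ(d) elements of order d, so the cyclic subgroups of order d number (#elements of order d)/φ(d).
Cyclic subgroups by order — order 1: 1; order 2: 11; order 5: 1; order 10: 1.
Total: 14.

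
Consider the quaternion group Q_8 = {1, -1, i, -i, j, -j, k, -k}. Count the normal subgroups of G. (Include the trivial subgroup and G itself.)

6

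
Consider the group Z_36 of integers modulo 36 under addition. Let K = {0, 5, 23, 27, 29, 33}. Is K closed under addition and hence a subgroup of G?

No

33 ∈ K but its inverse 3 ∉ K, so K is not a subgroup.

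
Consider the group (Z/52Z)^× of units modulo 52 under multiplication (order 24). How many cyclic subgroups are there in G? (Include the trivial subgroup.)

12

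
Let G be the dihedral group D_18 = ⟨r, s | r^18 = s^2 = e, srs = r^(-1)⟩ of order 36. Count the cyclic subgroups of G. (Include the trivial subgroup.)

24

A cyclic subgroup of order d is generated by each of its φ(d) elements of order d, so the cyclic subgroups of order d number (#elements of order d)/φ(d).
Cyclic subgroups by order — order 1: 1; order 2: 19; order 3: 1; order 6: 1; order 9: 1; order 18: 1.
Total: 24.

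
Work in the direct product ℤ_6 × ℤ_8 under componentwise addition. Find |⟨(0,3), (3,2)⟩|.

|⟨(0,3)⟩| = 8 and |⟨(3,2)⟩| = 4, so |H| is a multiple of lcm(8, 4) = 8 and divides |G| = 48.
Closing under the operation: H = {(0,0), (0,1), (0,2), (0,3), (0,4), (0,5), (0,6), (0,7), (3,0), (3,1), (3,2), (3,3), (3,4), (3,5), (3,6), (3,7)}, so |H| = 16.

16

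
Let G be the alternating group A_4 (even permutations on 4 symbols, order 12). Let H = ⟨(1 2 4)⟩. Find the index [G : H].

|⟨(1 2 4)⟩| = 3 and |G| = 12.
By Lagrange, [G : H] = |G|/|H| = 12/3 = 4.

4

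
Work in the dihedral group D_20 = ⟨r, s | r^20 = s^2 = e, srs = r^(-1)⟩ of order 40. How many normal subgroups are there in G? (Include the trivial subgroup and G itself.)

9

G has 48 subgroups. Checking conjugation-invariance by order — order 1: 1/1 normal; order 2: 1/21 normal; order 4: 1/11 normal; order 5: 1/1 normal; order 8: 0/5 normal; order 10: 1/5 normal; order 20: 3/3 normal; order 40: 1/1 normal.
Total normal subgroups: 9.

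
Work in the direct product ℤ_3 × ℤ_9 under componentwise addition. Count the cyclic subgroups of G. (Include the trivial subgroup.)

8

Group the elements of G by the cyclic subgroup they generate; each cyclic subgroup of order d accounts for φ(d) elements.
Cyclic subgroups by order — order 1: 1; order 3: 4; order 9: 3.
Total: 8.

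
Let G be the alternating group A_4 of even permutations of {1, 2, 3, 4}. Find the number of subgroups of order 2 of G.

3

|G| = 12 and 2 | 12, so subgroups of order 2 are possible by Lagrange.
The subgroups of order 2 are: {e, (1 2)(3 4)}; {e, (1 3)(2 4)}; {e, (1 4)(2 3)}.
So G has 3 subgroups of order 2.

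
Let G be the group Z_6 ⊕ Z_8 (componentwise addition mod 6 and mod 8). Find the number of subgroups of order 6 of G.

3

|G| = 48 and 6 | 48, so subgroups of order 6 are possible by Lagrange.
The subgroups of order 6 are: {(0,0), (0,4), (2,0), (2,4), (4,0), (4,4)}; {(0,0), (1,0), (2,0), (3,0), (4,0), (5,0)}; {(0,0), (1,4), (2,0), (3,4), (4,0), (5,4)}.
So G has 3 subgroups of order 6.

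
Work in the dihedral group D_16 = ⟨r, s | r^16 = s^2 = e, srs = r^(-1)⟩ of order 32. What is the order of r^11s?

2

Computing powers of r^11s: the smallest k with (r^11s)^k = e is k = 2.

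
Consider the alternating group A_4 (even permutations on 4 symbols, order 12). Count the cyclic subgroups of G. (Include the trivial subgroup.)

Group the elements of G by the cyclic subgroup they generate; each cyclic subgroup of order d accounts for φ(d) elements.
Cyclic subgroups by order — order 1: 1; order 2: 3; order 3: 4.
Total: 8.

8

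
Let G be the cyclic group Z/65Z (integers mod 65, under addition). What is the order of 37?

In Z/65Z, the order of an element a is n/gcd(a, n).
gcd(37, 65) = 1, so |⟨37⟩| = 65/1 = 65.

65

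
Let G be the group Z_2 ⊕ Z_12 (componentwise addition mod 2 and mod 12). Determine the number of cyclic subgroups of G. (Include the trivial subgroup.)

Group the elements of G by the cyclic subgroup they generate; each cyclic subgroup of order d accounts for φ(d) elements.
Cyclic subgroups by order — order 1: 1; order 2: 3; order 3: 1; order 4: 2; order 6: 3; order 12: 2.
Total: 12.

12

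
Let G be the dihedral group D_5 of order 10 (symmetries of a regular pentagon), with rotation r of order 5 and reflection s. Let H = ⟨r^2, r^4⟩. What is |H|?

|⟨r^2⟩| = 5 and |⟨r^4⟩| = 5, so |H| is a multiple of lcm(5, 5) = 5 and divides |G| = 10.
Closing under the operation: H = {e, r, r^2, r^3, r^4}, so |H| = 5.

5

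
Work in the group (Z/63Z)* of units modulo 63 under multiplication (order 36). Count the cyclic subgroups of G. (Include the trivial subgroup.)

Each element a generates a cyclic subgroup ⟨a⟩; distinct elements may generate the same one (a cyclic group of order d has φ(d) generators).
Cyclic subgroups by order — order 1: 1; order 2: 3; order 3: 4; order 6: 12.
Total: 20.

20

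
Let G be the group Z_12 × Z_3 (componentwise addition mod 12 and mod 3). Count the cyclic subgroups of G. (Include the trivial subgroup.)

15

Group the elements of G by the cyclic subgroup they generate; each cyclic subgroup of order d accounts for φ(d) elements.
Cyclic subgroups by order — order 1: 1; order 2: 1; order 3: 4; order 4: 1; order 6: 4; order 12: 4.
Total: 15.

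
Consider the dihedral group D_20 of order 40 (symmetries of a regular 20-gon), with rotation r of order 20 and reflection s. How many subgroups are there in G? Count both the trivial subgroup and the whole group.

|G| = 40, so by Lagrange every subgroup order divides 40. Divisors: 1, 2, 4, 5, 8, 10, 20, 40.
Subgroups by order — order 1: 1; order 2: 21; order 4: 11; order 5: 1; order 8: 5; order 10: 5; order 20: 3; order 40: 1.
Total: 1 + 21 + 11 + 1 + 5 + 5 + 3 + 1 = 48.

48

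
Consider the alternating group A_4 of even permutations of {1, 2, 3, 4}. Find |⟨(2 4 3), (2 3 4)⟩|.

3

|⟨(2 4 3)⟩| = 3 and |⟨(2 3 4)⟩| = 3, so |H| is a multiple of lcm(3, 3) = 3 and divides |G| = 12.
Closing under the operation: H = {e, (2 3 4), (2 4 3)}, so |H| = 3.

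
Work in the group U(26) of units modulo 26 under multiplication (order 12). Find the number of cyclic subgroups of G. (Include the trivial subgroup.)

Group the elements of G by the cyclic subgroup they generate; each cyclic subgroup of order d accounts for φ(d) elements.
Cyclic subgroups by order — order 1: 1; order 2: 1; order 3: 1; order 4: 1; order 6: 1; order 12: 1.
Total: 6.

6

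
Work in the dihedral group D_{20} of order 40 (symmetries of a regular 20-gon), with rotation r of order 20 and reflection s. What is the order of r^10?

2

Computing powers of r^10: the smallest k with (r^10)^k = e is k = 2.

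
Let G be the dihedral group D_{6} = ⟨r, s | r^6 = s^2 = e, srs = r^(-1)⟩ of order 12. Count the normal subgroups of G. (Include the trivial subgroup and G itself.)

7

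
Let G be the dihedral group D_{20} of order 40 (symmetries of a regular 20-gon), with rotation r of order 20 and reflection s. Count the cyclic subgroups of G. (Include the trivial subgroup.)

A cyclic subgroup of order d is generated by each of its φ(d) elements of order d, so the cyclic subgroups of order d number (#elements of order d)/φ(d).
Cyclic subgroups by order — order 1: 1; order 2: 21; order 4: 1; order 5: 1; order 10: 1; order 20: 1.
Total: 26.

26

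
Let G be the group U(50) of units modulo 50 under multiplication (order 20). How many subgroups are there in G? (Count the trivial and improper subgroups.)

6

|G| = 20, so by Lagrange every subgroup order divides 20. Divisors: 1, 2, 4, 5, 10, 20.
Subgroups by order — order 1: 1; order 2: 1; order 4: 1; order 5: 1; order 10: 1; order 20: 1.
Total: 1 + 1 + 1 + 1 + 1 + 1 = 6.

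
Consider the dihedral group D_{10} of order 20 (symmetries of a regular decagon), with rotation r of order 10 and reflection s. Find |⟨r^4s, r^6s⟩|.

10

|⟨r^4s⟩| = 2 and |⟨r^6s⟩| = 2, so |H| is a multiple of lcm(2, 2) = 2 and divides |G| = 20.
Closing under the operation: H = {e, r^2, r^4, r^6, r^8, s, r^2s, r^4s, r^6s, r^8s}, so |H| = 10.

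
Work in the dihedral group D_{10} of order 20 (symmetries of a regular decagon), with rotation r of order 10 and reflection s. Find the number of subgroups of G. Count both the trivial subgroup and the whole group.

|G| = 20, so by Lagrange every subgroup order divides 20. Divisors: 1, 2, 4, 5, 10, 20.
Subgroups by order — order 1: 1; order 2: 11; order 4: 5; order 5: 1; order 10: 3; order 20: 1.
Total: 1 + 11 + 5 + 1 + 3 + 1 = 22.

22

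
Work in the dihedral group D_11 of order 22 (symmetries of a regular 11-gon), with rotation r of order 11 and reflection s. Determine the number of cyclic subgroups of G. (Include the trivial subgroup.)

Group the elements of G by the cyclic subgroup they generate; each cyclic subgroup of order d accounts for φ(d) elements.
Cyclic subgroups by order — order 1: 1; order 2: 11; order 11: 1.
Total: 13.

13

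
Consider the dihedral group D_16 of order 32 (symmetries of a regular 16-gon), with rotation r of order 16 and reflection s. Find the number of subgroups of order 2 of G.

17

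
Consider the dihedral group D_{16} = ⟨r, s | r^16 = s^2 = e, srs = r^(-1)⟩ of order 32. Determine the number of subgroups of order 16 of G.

3

|G| = 32 and 16 | 32, so subgroups of order 16 are possible by Lagrange.
The subgroups of order 16 are: {e, r, r^2, r^3, r^4, r^5, r^6, r^7, r^8, r^9, r^10, r^11, r^12, r^13, r^14, r^15}; {e, r^2, r^4, r^6, r^8, r^10, r^12, r^14, s, r^2s, r^4s, r^6s, r^8s, r^10s, r^12s, r^14s}; {e, r^2, r^4, r^6, r^8, r^10, r^12, r^14, rs, r^3s, r^5s, r^7s, r^9s, r^11s, r^13s, r^15s}.
So G has 3 subgroups of order 16.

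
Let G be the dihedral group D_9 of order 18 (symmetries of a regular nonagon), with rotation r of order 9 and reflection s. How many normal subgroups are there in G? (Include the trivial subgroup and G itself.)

4

G has 16 subgroups. Checking conjugation-invariance by order — order 1: 1/1 normal; order 2: 0/9 normal; order 3: 1/1 normal; order 6: 0/3 normal; order 9: 1/1 normal; order 18: 1/1 normal.
Total normal subgroups: 4.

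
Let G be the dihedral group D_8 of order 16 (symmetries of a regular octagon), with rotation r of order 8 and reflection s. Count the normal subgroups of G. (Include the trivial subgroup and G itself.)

7

G has 19 subgroups. Checking conjugation-invariance by order — order 1: 1/1 normal; order 2: 1/9 normal; order 4: 1/5 normal; order 8: 3/3 normal; order 16: 1/1 normal.
Total normal subgroups: 7.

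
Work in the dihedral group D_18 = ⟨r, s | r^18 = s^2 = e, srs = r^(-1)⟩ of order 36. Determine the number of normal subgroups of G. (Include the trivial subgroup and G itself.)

9

G has 45 subgroups. Checking conjugation-invariance by order — order 1: 1/1 normal; order 2: 1/19 normal; order 3: 1/1 normal; order 4: 0/9 normal; order 6: 1/7 normal; order 9: 1/1 normal; order 12: 0/3 normal; order 18: 3/3 normal; order 36: 1/1 normal.
Total normal subgroups: 9.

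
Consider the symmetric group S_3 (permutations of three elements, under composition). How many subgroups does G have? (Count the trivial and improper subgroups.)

|G| = 6, so by Lagrange every subgroup order divides 6. Divisors: 1, 2, 3, 6.
Subgroups by order — order 1: 1; order 2: 3; order 3: 1; order 6: 1.
Total: 1 + 3 + 1 + 1 = 6.

6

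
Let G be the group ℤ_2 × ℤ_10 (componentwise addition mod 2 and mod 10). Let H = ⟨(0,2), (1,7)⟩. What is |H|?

10

|⟨(0,2)⟩| = 5 and |⟨(1,7)⟩| = 10, so |H| is a multiple of lcm(5, 10) = 10 and divides |G| = 20.
Closing under the operation: H = {(0,0), (0,2), (0,4), (0,6), (0,8), (1,1), (1,3), (1,5), (1,7), (1,9)}, so |H| = 10.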